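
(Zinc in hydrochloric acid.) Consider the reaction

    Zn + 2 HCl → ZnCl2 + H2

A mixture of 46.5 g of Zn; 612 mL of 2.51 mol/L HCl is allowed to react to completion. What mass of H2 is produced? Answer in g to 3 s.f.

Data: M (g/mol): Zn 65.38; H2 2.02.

1.44 g

n(Zn) = 46.50 / 65.38 = 0.7112 mol
n(HCl) = 2.51 × 612.0/1000 = 1.536 mol
n/ν for Zn = 0.7112/1 = 0.7112
n/ν for HCl = 1.536/2 = 0.7680
Smallest n/ν is Zn → limiting reagent.
n(H2) = (1/1) × 0.7112 = 0.7112 mol
mass = 0.7112 × 2.02 = 1.437 g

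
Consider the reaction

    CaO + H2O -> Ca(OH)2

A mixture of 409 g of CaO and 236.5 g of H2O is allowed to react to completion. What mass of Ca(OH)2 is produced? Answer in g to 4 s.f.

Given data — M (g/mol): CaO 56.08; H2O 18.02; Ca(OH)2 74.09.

540.3 g

n(CaO) = 409.0 / 56.08 = 7.293 mol
n(H2O) = 236.5 / 18.02 = 13.12 mol
n/ν → CaO: 7.293, H2O: 13.12; CaO is limiting.
n(Ca(OH)2) = (1/1) × 7.293 = 7.293 mol
mass = 7.293 × 74.09 = 540.3 g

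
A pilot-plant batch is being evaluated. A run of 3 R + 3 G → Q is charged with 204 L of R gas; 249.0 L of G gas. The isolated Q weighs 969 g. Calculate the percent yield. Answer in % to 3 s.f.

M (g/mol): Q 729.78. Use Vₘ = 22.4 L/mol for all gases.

43.7 %

n(R) = 204.0 / 22.4 = 9.107 mol
n(G) = 249.0 / 22.4 = 11.12 mol
n/ν for R = 9.107/3 = 3.036
n/ν for G = 11.12/3 = 3.707
Smallest n/ν is R → limiting reagent.
theoretical n(Q) = (1/3) × 9.107 = 3.036 mol → 2216 g
% yield = 969 / 2216 × 100 = 43.73 %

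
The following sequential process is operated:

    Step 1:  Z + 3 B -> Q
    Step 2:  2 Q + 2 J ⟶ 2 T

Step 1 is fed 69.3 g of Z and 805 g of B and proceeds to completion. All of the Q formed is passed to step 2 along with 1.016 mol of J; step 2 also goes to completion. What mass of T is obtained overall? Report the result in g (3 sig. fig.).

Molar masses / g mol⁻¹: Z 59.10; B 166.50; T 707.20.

Step 1:
n(Z) = 69.30 / 59.10 = 1.173 mol
n(B) = 805.0 / 166.50 = 4.835 mol
n/ν → Z: 1.173, B: 1.612; Z is limiting.
n(Q) produced = (1/1) × 1.173 = 1.173 mol
Step 2:
n(Q) available = 1.173 mol
n(J) = 1.016 mol
n/ν → Q: 0.5865, J: 0.5080; J is limiting.
n(T) = (2/2) × 1.016 = 1.016 mol
mass = 1.016 × 707.20 = 718.5 g

719 g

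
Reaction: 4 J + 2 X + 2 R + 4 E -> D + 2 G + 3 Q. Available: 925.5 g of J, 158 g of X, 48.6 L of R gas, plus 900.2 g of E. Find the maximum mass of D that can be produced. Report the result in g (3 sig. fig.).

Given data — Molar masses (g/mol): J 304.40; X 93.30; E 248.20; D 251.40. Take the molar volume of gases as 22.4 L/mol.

191 g

n(J) = 925.5 / 304.40 = 3.040 mol
n(X) = 158.0 / 93.30 = 1.693 mol
n(R) = 48.60 / 22.4 = 2.170 mol
n(E) = 900.2 / 248.20 = 3.627 mol
n/ν for J = 3.040/4 = 0.7600
n/ν for X = 1.693/2 = 0.8465
n/ν for R = 2.170/2 = 1.085
n/ν for E = 3.627/4 = 0.9068
Smallest n/ν is J → limiting reagent.
n(D) = (1/4) × 3.040 = 0.7600 mol
mass = 0.7600 × 251.40 = 191.1 g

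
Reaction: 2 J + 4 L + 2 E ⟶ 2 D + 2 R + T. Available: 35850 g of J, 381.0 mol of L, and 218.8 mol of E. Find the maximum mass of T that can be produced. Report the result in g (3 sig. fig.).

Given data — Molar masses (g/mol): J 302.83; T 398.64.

23600 g

n(J) = 35850 / 302.83 = 118.4 mol
n(L) = 381.0 mol
n(E) = 218.8 mol
n/ν for J = 118.4/2 = 59.20
n/ν for L = 381.0/4 = 95.25
n/ν for E = 218.8/2 = 109.4
Smallest n/ν is J → limiting reagent.
n(T) = (1/2) × 118.4 = 59.20 mol
mass = 59.20 × 398.64 = 23600 g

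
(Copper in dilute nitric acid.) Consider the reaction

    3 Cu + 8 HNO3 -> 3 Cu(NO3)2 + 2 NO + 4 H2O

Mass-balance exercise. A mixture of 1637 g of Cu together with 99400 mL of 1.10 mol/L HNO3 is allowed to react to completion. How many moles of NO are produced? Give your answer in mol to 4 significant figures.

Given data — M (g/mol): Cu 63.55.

17.17 mol

n(Cu) = 1637 / 63.55 = 25.76 mol
n(HNO3) = 1.10 × 99400/1000 = 109.3 mol
n/ν → Cu: 8.587, HNO3: 13.66; Cu is limiting.
n(NO) = (2/3) × 25.76 = 17.17 mol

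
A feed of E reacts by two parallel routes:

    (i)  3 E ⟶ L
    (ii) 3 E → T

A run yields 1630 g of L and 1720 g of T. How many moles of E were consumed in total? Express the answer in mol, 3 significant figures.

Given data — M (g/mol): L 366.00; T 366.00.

n(L) = 1630 / 366.00 = 4.454 mol
n(T) = 1720 / 366.00 = 4.699 mol
n(E) via (i) = (3/1)×4.454 = 13.36 mol
n(E) via (ii) = (3/1)×4.699 = 14.10 mol
total n(E) = 13.36 + 14.10 = 27.46 mol

27.5 mol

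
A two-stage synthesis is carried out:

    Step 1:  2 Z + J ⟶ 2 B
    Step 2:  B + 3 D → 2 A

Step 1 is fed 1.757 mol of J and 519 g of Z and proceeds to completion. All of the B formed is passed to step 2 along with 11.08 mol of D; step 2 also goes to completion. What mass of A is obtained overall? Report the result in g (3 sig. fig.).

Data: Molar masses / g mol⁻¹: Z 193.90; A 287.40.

1540 g

Step 1:
n(J) = 1.757 mol
n(Z) = 519.0 / 193.90 = 2.677 mol
n/ν for J = 1.757/1 = 1.757
n/ν for Z = 2.677/2 = 1.339
Smallest n/ν is Z → limiting reagent.
n(B) produced = (2/2) × 2.677 = 2.677 mol
Step 2:
n(B) available = 2.677 mol
n(D) = 11.08 mol
n/ν for B = 2.677/1 = 2.677
n/ν for D = 11.08/3 = 3.693
Smallest n/ν is B → limiting reagent.
n(A) = (2/1) × 2.677 = 5.354 mol
mass = 5.354 × 287.40 = 1539 g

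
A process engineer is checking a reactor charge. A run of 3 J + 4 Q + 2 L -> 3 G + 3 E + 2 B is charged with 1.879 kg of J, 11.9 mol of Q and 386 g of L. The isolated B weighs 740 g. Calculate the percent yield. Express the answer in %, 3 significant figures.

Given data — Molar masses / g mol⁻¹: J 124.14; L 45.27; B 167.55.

n(J) = 1.879×1000 / 124.14 = 15.14 mol
n(Q) = 11.90 mol
n(L) = 386.0 / 45.27 = 8.527 mol
n/ν → J: 5.047, Q: 2.975, L: 4.264; Q is limiting.
theoretical n(B) = (2/4) × 11.90 = 5.950 mol → 996.9 g
% yield = 740 / 996.9 × 100 = 74.23 %

74.2 %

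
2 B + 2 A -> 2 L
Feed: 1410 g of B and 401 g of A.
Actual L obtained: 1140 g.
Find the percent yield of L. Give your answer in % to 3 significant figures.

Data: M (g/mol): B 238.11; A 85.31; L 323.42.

75.0 %

n(B) = 1410 / 238.11 = 5.922 mol
n(A) = 401.0 / 85.31 = 4.701 mol
n/ν for B = 5.922/2 = 2.961
n/ν for A = 4.701/2 = 2.351
Smallest n/ν is A → limiting reagent.
theoretical n(L) = (2/2) × 4.701 = 4.701 mol → 1520 g
% yield = 1140 / 1520 × 100 = 75.00 %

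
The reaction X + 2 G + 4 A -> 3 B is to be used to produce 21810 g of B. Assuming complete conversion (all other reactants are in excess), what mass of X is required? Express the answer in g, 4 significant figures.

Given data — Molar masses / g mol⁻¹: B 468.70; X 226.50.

n(B) = 21810 / 468.70 = 46.53 mol
n(X) = (1/3) × 46.53 = 15.51 mol
mass = 15.51 × 226.50 = 3513 g

3513 g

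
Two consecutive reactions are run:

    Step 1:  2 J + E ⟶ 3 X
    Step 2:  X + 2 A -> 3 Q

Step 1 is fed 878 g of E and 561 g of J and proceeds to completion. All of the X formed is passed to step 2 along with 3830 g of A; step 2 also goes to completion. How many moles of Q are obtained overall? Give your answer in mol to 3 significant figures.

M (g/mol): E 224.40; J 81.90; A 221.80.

Step 1:
n(E) = 878.0 / 224.40 = 3.913 mol
n(J) = 561.0 / 81.90 = 6.850 mol
n/ν for E = 3.913/1 = 3.913
n/ν for J = 6.850/2 = 3.425
Smallest n/ν is J → limiting reagent.
n(X) produced = (3/2) × 6.850 = 10.28 mol
Step 2:
n(X) available = 10.28 mol
n(A) = 3830 / 221.80 = 17.27 mol
n/ν for X = 10.28/1 = 10.28
n/ν for A = 17.27/2 = 8.635
Smallest n/ν is A → limiting reagent.
n(Q) = (3/2) × 17.27 = 25.91 mol

25.9 mol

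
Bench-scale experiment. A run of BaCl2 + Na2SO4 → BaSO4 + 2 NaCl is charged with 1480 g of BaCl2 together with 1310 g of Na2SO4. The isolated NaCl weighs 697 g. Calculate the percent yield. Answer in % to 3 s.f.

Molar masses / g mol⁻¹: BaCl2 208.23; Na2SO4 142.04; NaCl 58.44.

83.9 %

n(BaCl2) = 1480 / 208.23 = 7.108 mol
n(Na2SO4) = 1310 / 142.04 = 9.223 mol
n/ν for BaCl2 = 7.108/1 = 7.108
n/ν for Na2SO4 = 9.223/1 = 9.223
Smallest n/ν is BaCl2 → limiting reagent.
theoretical n(NaCl) = (2/1) × 7.108 = 14.22 mol → 831.0 g
% yield = 697 / 831.0 × 100 = 83.87 %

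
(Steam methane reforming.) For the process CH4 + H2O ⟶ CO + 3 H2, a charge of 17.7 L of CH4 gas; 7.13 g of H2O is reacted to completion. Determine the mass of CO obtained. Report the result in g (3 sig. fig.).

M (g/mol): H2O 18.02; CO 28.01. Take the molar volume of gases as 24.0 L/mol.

n(CH4) = 17.70 / 24.0 = 0.7375 mol
n(H2O) = 7.130 / 18.02 = 0.3957 mol
n/ν for CH4 = 0.7375/1 = 0.7375
n/ν for H2O = 0.3957/1 = 0.3957
Smallest n/ν is H2O → limiting reagent.
n(CO) = (1/1) × 0.3957 = 0.3957 mol
mass = 0.3957 × 28.01 = 11.08 g

11.1 g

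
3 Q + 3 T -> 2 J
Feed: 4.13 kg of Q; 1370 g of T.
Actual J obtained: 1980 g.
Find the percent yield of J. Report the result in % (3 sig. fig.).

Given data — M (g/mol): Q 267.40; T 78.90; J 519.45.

n(Q) = 4.130×1000 / 267.40 = 15.45 mol
n(T) = 1370 / 78.90 = 17.36 mol
n/ν → Q: 5.150, T: 5.787; Q is limiting.
theoretical n(J) = (2/3) × 15.45 = 10.30 mol → 5350 g
% yield = 1980 / 5350 × 100 = 37.01 %

37.0 %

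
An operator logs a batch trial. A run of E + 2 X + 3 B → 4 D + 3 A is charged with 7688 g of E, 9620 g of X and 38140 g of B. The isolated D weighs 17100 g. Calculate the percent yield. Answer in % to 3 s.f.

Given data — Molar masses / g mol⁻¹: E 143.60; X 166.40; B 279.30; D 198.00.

n(E) = 7688 / 143.60 = 53.54 mol
n(X) = 9620 / 166.40 = 57.81 mol
n(B) = 38140 / 279.30 = 136.6 mol
n/ν for E = 53.54/1 = 53.54
n/ν for X = 57.81/2 = 28.91
n/ν for B = 136.6/3 = 45.53
Smallest n/ν is X → limiting reagent.
theoretical n(D) = (4/2) × 57.81 = 115.6 mol → 22890 g
% yield = 17100 / 22890 × 100 = 74.71 %

74.7 %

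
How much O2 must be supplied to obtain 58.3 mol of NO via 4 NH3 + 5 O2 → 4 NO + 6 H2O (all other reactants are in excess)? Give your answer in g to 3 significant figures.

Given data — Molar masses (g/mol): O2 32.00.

n(NO) = 58.30 mol
n(O2) = (5/4) × 58.30 = 72.88 mol
mass = 72.88 × 32.00 = 2332 g

2330 g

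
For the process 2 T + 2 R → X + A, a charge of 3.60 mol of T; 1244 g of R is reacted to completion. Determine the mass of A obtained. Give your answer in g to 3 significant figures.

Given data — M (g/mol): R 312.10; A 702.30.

1260 g

n(T) = 3.600 mol
n(R) = 1244 / 312.10 = 3.986 mol
n/ν for T = 3.600/2 = 1.800
n/ν for R = 3.986/2 = 1.993
Smallest n/ν is T → limiting reagent.
n(A) = (1/2) × 3.600 = 1.800 mol
mass = 1.800 × 702.30 = 1264 g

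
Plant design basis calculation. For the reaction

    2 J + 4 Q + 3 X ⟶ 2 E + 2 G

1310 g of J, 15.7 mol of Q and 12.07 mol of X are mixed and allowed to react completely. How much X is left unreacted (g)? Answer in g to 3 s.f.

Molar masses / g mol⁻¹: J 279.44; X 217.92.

n(J) = 1310 / 279.44 = 4.688 mol
n(Q) = 15.70 mol
n(X) = 12.07 mol
n/ν for J = 4.688/2 = 2.344
n/ν for Q = 15.70/4 = 3.925
n/ν for X = 12.07/3 = 4.023
Smallest n/ν is J → limiting reagent.
X consumed = (3/2) × 4.688 = 7.032 mol
X remaining = 12.07 − 7.032 = 5.038 mol
mass = 5.038 × 217.92 = 1098 g

1100 g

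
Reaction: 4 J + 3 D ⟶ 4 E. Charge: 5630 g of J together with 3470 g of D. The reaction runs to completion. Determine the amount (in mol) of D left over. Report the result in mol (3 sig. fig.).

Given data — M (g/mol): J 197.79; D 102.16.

n(J) = 5630 / 197.79 = 28.46 mol
n(D) = 3470 / 102.16 = 33.97 mol
n/ν for J = 28.46/4 = 7.115
n/ν for D = 33.97/3 = 11.32
Smallest n/ν is J → limiting reagent.
D consumed = (3/4) × 28.46 = 21.35 mol
D remaining = 33.97 − 21.35 = 12.62 mol

12.6 mol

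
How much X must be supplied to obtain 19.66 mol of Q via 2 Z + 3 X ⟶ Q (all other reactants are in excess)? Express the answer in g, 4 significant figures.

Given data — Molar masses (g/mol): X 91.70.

5408 g

n(Q) = 19.66 mol
n(X) = (3/1) × 19.66 = 58.98 mol
mass = 58.98 × 91.70 = 5408 g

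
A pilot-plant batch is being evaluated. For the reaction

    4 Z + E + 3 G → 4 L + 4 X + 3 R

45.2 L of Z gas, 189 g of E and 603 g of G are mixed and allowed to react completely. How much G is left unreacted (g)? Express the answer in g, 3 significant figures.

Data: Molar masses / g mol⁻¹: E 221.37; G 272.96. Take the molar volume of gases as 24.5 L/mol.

n(Z) = 45.20 / 24.5 = 1.845 mol
n(E) = 189.0 / 221.37 = 0.8538 mol
n(G) = 603.0 / 272.96 = 2.209 mol
n/ν for Z = 1.845/4 = 0.4613
n/ν for E = 0.8538/1 = 0.8538
n/ν for G = 2.209/3 = 0.7363
Smallest n/ν is Z → limiting reagent.
G consumed = (3/4) × 1.845 = 1.384 mol
G remaining = 2.209 − 1.384 = 0.8250 mol
mass = 0.8250 × 272.96 = 225.2 g

225 g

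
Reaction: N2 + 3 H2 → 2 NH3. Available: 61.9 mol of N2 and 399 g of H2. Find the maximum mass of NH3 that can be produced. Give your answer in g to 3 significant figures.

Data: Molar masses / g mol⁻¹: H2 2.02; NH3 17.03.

2110 g

n(N2) = 61.90 mol
n(H2) = 399.0 / 2.02 = 197.5 mol
n/ν → N2: 61.90, H2: 65.83; N2 is limiting.
n(NH3) = (2/1) × 61.90 = 123.8 mol
mass = 123.8 × 17.03 = 2108 g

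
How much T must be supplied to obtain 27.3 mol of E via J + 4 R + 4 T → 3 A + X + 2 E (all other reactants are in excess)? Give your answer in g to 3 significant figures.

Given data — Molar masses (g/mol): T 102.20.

n(E) = 27.30 mol
n(T) = (4/2) × 27.30 = 54.60 mol
mass = 54.60 × 102.20 = 5580 g

5580 g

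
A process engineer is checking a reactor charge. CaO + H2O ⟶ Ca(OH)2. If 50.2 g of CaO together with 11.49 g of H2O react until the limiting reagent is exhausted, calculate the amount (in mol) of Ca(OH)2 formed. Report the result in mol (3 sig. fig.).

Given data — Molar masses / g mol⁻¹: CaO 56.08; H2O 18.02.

0.638 mol

n(CaO) = 50.20 / 56.08 = 0.8951 mol
n(H2O) = 11.49 / 18.02 = 0.6376 mol
n/ν for CaO = 0.8951/1 = 0.8951
n/ν for H2O = 0.6376/1 = 0.6376
Smallest n/ν is H2O → limiting reagent.
n(Ca(OH)2) = (1/1) × 0.6376 = 0.6376 mol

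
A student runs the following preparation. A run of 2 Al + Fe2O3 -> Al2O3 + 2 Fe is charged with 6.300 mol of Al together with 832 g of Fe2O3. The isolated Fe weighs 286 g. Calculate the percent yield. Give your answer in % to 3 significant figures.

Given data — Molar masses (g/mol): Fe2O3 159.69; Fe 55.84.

81.3 %

n(Al) = 6.300 mol
n(Fe2O3) = 832.0 / 159.69 = 5.210 mol
n/ν for Al = 6.300/2 = 3.150
n/ν for Fe2O3 = 5.210/1 = 5.210
Smallest n/ν is Al → limiting reagent.
theoretical n(Fe) = (2/2) × 6.300 = 6.300 mol → 351.8 g
% yield = 286 / 351.8 × 100 = 81.30 %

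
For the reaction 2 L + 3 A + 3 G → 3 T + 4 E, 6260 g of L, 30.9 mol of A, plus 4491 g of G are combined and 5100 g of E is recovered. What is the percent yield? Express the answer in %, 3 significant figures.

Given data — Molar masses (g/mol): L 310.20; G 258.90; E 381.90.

n(L) = 6260 / 310.20 = 20.18 mol
n(A) = 30.90 mol
n(G) = 4491 / 258.90 = 17.35 mol
n/ν → L: 10.09, A: 10.30, G: 5.783; G is limiting.
theoretical n(E) = (4/3) × 17.35 = 23.13 mol → 8833 g
% yield = 5100 / 8833 × 100 = 57.74 %

57.7 %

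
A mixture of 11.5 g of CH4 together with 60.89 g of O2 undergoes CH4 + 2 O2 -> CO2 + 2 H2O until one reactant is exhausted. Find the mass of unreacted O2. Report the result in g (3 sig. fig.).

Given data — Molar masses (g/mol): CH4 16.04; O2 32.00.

15.0 g

n(CH4) = 11.50 / 16.04 = 0.7170 mol
n(O2) = 60.89 / 32.00 = 1.903 mol
n/ν for CH4 = 0.7170/1 = 0.7170
n/ν for O2 = 1.903/2 = 0.9515
Smallest n/ν is CH4 → limiting reagent.
O2 consumed = (2/1) × 0.7170 = 1.434 mol
O2 remaining = 1.903 − 1.434 = 0.4690 mol
mass = 0.4690 × 32.00 = 15.01 g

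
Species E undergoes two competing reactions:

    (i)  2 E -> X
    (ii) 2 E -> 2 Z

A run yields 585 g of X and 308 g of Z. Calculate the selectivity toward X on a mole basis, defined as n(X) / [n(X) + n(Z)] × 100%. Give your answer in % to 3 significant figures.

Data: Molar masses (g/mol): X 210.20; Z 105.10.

48.7 %

n(X) = 585 / 210.20 = 2.783 mol
n(Z) = 308 / 105.10 = 2.931 mol
selectivity = 2.783/(2.783+2.931) × 100 = 48.70 %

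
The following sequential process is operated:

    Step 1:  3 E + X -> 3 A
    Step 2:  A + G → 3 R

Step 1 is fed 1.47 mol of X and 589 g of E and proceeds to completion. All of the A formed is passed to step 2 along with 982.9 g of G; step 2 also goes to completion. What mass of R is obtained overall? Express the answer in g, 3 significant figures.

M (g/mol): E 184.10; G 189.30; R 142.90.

Step 1:
n(X) = 1.470 mol
n(E) = 589.0 / 184.10 = 3.199 mol
n/ν for X = 1.470/1 = 1.470
n/ν for E = 3.199/3 = 1.066
Smallest n/ν is E → limiting reagent.
n(A) produced = (3/3) × 3.199 = 3.199 mol
Step 2:
n(A) available = 3.199 mol
n(G) = 982.9 / 189.30 = 5.192 mol
n/ν for A = 3.199/1 = 3.199
n/ν for G = 5.192/1 = 5.192
Smallest n/ν is A → limiting reagent.
n(R) = (3/1) × 3.199 = 9.597 mol
mass = 9.597 × 142.90 = 1371 g

1370 g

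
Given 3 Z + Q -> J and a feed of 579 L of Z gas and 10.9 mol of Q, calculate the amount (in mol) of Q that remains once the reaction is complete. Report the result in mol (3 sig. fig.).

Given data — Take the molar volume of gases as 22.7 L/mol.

2.40 mol

n(Z) = 579.0 / 22.7 = 25.51 mol
n(Q) = 10.90 mol
n/ν → Z: 8.503, Q: 10.90; Z is limiting.
Q consumed = (1/3) × 25.51 = 8.503 mol
Q remaining = 10.90 − 8.503 = 2.397 mol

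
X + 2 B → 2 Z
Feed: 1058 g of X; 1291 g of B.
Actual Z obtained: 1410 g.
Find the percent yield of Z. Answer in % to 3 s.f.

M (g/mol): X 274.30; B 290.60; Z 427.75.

n(X) = 1058 / 274.30 = 3.857 mol
n(B) = 1291 / 290.60 = 4.443 mol
n/ν → X: 3.857, B: 2.222; B is limiting.
theoretical n(Z) = (2/2) × 4.443 = 4.443 mol → 1900 g
% yield = 1410 / 1900 × 100 = 74.21 %

74.2 %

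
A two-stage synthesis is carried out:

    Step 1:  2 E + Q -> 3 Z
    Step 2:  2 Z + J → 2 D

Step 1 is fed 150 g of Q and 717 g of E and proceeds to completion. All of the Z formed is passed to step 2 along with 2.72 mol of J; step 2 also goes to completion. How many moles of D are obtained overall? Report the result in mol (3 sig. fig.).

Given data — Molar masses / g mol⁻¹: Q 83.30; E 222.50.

Step 1:
n(Q) = 150.0 / 83.30 = 1.801 mol
n(E) = 717.0 / 222.50 = 3.222 mol
n/ν → Q: 1.801, E: 1.611; E is limiting.
n(Z) produced = (3/2) × 3.222 = 4.833 mol
Step 2:
n(Z) available = 4.833 mol
n(J) = 2.720 mol
n/ν → Z: 2.417, J: 2.720; Z is limiting.
n(D) = (2/2) × 4.833 = 4.833 mol

4.83 mol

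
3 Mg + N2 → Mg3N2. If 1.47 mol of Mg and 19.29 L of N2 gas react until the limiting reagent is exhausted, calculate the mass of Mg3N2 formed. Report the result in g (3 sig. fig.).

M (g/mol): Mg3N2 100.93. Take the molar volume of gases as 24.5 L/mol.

49.5 g

n(Mg) = 1.470 mol
n(N2) = 19.29 / 24.5 = 0.7873 mol
n/ν for Mg = 1.470/3 = 0.4900
n/ν for N2 = 0.7873/1 = 0.7873
Smallest n/ν is Mg → limiting reagent.
n(Mg3N2) = (1/3) × 1.470 = 0.4900 mol
mass = 0.4900 × 100.93 = 49.46 g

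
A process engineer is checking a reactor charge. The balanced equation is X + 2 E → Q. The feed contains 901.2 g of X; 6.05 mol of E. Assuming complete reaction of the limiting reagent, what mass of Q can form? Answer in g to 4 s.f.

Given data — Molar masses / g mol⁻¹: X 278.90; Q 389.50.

1178 g

n(X) = 901.2 / 278.90 = 3.231 mol
n(E) = 6.050 mol
n/ν → X: 3.231, E: 3.025; E is limiting.
n(Q) = (1/2) × 6.050 = 3.025 mol
mass = 3.025 × 389.50 = 1178 g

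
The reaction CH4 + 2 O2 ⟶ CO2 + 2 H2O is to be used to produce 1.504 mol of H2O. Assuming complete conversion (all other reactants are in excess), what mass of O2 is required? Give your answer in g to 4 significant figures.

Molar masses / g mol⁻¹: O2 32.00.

48.13 g

n(H2O) = 1.504 mol
n(O2) = (2/2) × 1.504 = 1.504 mol
mass = 1.504 × 32.00 = 48.13 g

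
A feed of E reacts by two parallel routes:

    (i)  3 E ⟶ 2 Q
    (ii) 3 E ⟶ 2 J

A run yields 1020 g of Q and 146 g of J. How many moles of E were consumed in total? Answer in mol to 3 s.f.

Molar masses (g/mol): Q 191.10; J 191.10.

n(Q) = 1020 / 191.10 = 5.338 mol
n(J) = 146 / 191.10 = 0.7640 mol
n(E) via (i) = (3/2)×5.338 = 8.007 mol
n(E) via (ii) = (3/2)×0.7640 = 1.146 mol
total n(E) = 8.007 + 1.146 = 9.153 mol

9.15 mol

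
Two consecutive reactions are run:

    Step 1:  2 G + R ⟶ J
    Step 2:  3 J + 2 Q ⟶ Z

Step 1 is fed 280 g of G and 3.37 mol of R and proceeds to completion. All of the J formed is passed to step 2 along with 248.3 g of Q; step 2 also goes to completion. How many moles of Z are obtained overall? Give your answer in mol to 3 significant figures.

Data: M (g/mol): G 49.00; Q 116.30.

Step 1:
n(G) = 280.0 / 49.00 = 5.714 mol
n(R) = 3.370 mol
n/ν for G = 5.714/2 = 2.857
n/ν for R = 3.370/1 = 3.370
Smallest n/ν is G → limiting reagent.
n(J) produced = (1/2) × 5.714 = 2.857 mol
Step 2:
n(J) available = 2.857 mol
n(Q) = 248.3 / 116.30 = 2.135 mol
n/ν for J = 2.857/3 = 0.9523
n/ν for Q = 2.135/2 = 1.068
Smallest n/ν is J → limiting reagent.
n(Z) = (1/3) × 2.857 = 0.9523 mol

0.952 mol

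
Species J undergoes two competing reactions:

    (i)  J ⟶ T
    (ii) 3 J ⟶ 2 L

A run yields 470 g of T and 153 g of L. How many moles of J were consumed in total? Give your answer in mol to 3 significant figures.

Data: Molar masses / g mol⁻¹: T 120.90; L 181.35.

n(T) = 470 / 120.90 = 3.888 mol
n(L) = 153 / 181.35 = 0.8437 mol
n(J) via (i) = (1/1)×3.888 = 3.888 mol
n(J) via (ii) = (3/2)×0.8437 = 1.266 mol
total n(J) = 3.888 + 1.266 = 5.154 mol

5.15 mol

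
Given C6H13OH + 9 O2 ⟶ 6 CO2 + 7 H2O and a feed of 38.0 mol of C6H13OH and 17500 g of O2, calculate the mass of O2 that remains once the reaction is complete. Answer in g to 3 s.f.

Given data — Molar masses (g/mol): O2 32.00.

6560 g

n(C6H13OH) = 38.00 mol
n(O2) = 17500 / 32.00 = 546.9 mol
n/ν → C6H13OH: 38.00, O2: 60.77; C6H13OH is limiting.
O2 consumed = (9/1) × 38.00 = 342.0 mol
O2 remaining = 546.9 − 342.0 = 204.9 mol
mass = 204.9 × 32.00 = 6557 g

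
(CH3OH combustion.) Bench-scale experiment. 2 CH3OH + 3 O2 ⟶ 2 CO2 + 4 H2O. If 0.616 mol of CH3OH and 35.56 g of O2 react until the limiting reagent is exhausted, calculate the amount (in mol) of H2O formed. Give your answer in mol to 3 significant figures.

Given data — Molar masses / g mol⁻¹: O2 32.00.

n(CH3OH) = 0.6160 mol
n(O2) = 35.56 / 32.00 = 1.111 mol
n/ν → CH3OH: 0.3080, O2: 0.3703; CH3OH is limiting.
n(H2O) = (4/2) × 0.6160 = 1.232 mol

1.23 mol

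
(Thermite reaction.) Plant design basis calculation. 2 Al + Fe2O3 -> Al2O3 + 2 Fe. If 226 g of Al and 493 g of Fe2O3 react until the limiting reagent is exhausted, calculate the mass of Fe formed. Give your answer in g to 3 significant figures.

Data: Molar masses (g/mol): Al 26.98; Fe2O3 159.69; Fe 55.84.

n(Al) = 226.0 / 26.98 = 8.377 mol
n(Fe2O3) = 493.0 / 159.69 = 3.087 mol
n/ν for Al = 8.377/2 = 4.189
n/ν for Fe2O3 = 3.087/1 = 3.087
Smallest n/ν is Fe2O3 → limiting reagent.
n(Fe) = (2/1) × 3.087 = 6.174 mol
mass = 6.174 × 55.84 = 344.8 g

345 g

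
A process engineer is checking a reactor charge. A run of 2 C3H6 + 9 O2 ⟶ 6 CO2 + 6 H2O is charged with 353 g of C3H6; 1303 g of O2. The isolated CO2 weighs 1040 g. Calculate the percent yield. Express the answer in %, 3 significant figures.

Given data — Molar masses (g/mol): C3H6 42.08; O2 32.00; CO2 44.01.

n(C3H6) = 353.0 / 42.08 = 8.389 mol
n(O2) = 1303 / 32.00 = 40.72 mol
n/ν → C3H6: 4.195, O2: 4.524; C3H6 is limiting.
theoretical n(CO2) = (6/2) × 8.389 = 25.17 mol → 1108 g
% yield = 1040 / 1108 × 100 = 93.86 %

93.9 %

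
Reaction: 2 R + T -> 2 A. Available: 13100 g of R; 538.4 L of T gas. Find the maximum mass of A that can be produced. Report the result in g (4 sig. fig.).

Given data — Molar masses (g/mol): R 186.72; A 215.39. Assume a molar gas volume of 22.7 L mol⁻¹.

n(R) = 13100 / 186.72 = 70.16 mol
n(T) = 538.4 / 22.7 = 23.72 mol
n/ν for R = 70.16/2 = 35.08
n/ν for T = 23.72/1 = 23.72
Smallest n/ν is T → limiting reagent.
n(A) = (2/1) × 23.72 = 47.44 mol
mass = 47.44 × 215.39 = 10220 g

10220 g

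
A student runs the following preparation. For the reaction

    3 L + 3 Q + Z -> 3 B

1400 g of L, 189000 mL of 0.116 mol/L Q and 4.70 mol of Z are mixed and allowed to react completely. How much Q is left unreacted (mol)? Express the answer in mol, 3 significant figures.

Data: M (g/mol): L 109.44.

9.13 mol

n(L) = 1400 / 109.44 = 12.79 mol
n(Q) = 0.116 × 189000/1000 = 21.92 mol
n(Z) = 4.700 mol
n/ν for L = 12.79/3 = 4.263
n/ν for Q = 21.92/3 = 7.307
n/ν for Z = 4.700/1 = 4.700
Smallest n/ν is L → limiting reagent.
Q consumed = (3/3) × 12.79 = 12.79 mol
Q remaining = 21.92 − 12.79 = 9.130 mol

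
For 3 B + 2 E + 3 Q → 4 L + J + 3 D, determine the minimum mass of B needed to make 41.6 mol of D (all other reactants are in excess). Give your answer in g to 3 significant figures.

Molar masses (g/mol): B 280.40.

11700 g

n(D) = 41.60 mol
n(B) = (3/3) × 41.60 = 41.60 mol
mass = 41.60 × 280.40 = 11660 g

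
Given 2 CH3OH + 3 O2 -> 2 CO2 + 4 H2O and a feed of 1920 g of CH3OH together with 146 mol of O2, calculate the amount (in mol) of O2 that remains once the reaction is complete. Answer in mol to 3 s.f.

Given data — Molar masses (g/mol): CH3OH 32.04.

56.1 mol

n(CH3OH) = 1920 / 32.04 = 59.93 mol
n(O2) = 146.0 mol
n/ν for CH3OH = 59.93/2 = 29.97
n/ν for O2 = 146.0/3 = 48.67
Smallest n/ν is CH3OH → limiting reagent.
O2 consumed = (3/2) × 59.93 = 89.90 mol
O2 remaining = 146.0 − 89.90 = 56.10 mol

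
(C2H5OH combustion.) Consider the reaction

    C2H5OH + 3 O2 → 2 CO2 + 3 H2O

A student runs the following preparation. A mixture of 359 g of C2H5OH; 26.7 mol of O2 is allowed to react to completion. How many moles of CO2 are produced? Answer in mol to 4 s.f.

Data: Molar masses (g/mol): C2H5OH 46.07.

n(C2H5OH) = 359.0 / 46.07 = 7.792 mol
n(O2) = 26.70 mol
n/ν for C2H5OH = 7.792/1 = 7.792
n/ν for O2 = 26.70/3 = 8.900
Smallest n/ν is C2H5OH → limiting reagent.
n(CO2) = (2/1) × 7.792 = 15.58 mol

15.58 mol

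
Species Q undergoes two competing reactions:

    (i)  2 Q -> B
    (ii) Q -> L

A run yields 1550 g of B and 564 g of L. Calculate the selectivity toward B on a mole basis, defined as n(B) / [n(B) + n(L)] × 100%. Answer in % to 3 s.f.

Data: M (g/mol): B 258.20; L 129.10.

57.9 %

n(B) = 1550 / 258.20 = 6.003 mol
n(L) = 564 / 129.10 = 4.369 mol
selectivity = 6.003/(6.003+4.369) × 100 = 57.88 %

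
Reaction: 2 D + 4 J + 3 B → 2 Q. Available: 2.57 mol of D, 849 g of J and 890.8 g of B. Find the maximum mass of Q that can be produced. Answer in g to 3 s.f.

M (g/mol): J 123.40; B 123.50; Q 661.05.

n(D) = 2.570 mol
n(J) = 849.0 / 123.40 = 6.880 mol
n(B) = 890.8 / 123.50 = 7.213 mol
n/ν for D = 2.570/2 = 1.285
n/ν for J = 6.880/4 = 1.720
n/ν for B = 7.213/3 = 2.404
Smallest n/ν is D → limiting reagent.
n(Q) = (2/2) × 2.570 = 2.570 mol
mass = 2.570 × 661.05 = 1699 g

1700 g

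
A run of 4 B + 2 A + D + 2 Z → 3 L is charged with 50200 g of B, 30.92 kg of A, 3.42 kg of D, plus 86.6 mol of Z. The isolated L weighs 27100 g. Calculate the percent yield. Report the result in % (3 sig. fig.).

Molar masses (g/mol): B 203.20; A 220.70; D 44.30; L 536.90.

38.9 %

n(B) = 50200 / 203.20 = 247.0 mol
n(A) = 30.92×1000 / 220.70 = 140.1 mol
n(D) = 3.420×1000 / 44.30 = 77.20 mol
n(Z) = 86.60 mol
n/ν → B: 61.75, A: 70.05, D: 77.20, Z: 43.30; Z is limiting.
theoretical n(L) = (3/2) × 86.60 = 129.9 mol → 69740 g
% yield = 27100 / 69740 × 100 = 38.86 %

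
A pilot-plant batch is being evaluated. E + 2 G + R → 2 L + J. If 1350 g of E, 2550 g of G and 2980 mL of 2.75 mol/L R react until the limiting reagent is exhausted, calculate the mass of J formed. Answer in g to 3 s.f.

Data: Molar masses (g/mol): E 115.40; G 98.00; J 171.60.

1410 g

n(E) = 1350 / 115.40 = 11.70 mol
n(G) = 2550 / 98.00 = 26.02 mol
n(R) = 2.75 × 2980/1000 = 8.195 mol
n/ν for E = 11.70/1 = 11.70
n/ν for G = 26.02/2 = 13.01
n/ν for R = 8.195/1 = 8.195
Smallest n/ν is R → limiting reagent.
n(J) = (1/1) × 8.195 = 8.195 mol
mass = 8.195 × 171.60 = 1406 g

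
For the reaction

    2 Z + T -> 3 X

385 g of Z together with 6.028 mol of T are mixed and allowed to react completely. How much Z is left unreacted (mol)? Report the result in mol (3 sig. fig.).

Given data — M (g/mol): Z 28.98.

n(Z) = 385.0 / 28.98 = 13.29 mol
n(T) = 6.028 mol
n/ν for Z = 13.29/2 = 6.645
n/ν for T = 6.028/1 = 6.028
Smallest n/ν is T → limiting reagent.
Z consumed = (2/1) × 6.028 = 12.06 mol
Z remaining = 13.29 − 12.06 = 1.230 mol

1.23 mol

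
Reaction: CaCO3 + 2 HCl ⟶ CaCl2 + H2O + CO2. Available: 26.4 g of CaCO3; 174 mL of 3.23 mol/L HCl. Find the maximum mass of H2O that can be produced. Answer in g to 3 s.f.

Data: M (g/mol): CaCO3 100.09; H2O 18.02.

4.75 g

n(CaCO3) = 26.40 / 100.09 = 0.2638 mol
n(HCl) = 3.23 × 174.0/1000 = 0.5620 mol
n/ν for CaCO3 = 0.2638/1 = 0.2638
n/ν for HCl = 0.5620/2 = 0.2810
Smallest n/ν is CaCO3 → limiting reagent.
n(H2O) = (1/1) × 0.2638 = 0.2638 mol
mass = 0.2638 × 18.02 = 4.754 g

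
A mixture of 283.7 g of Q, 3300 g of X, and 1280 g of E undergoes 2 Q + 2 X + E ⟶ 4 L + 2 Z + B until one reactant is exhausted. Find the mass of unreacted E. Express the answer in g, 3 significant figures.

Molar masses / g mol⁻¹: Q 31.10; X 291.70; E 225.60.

251 g

n(Q) = 283.7 / 31.10 = 9.122 mol
n(X) = 3300 / 291.70 = 11.31 mol
n(E) = 1280 / 225.60 = 5.674 mol
n/ν for Q = 9.122/2 = 4.561
n/ν for X = 11.31/2 = 5.655
n/ν for E = 5.674/1 = 5.674
Smallest n/ν is Q → limiting reagent.
E consumed = (1/2) × 9.122 = 4.561 mol
E remaining = 5.674 − 4.561 = 1.113 mol
mass = 1.113 × 225.60 = 251.1 g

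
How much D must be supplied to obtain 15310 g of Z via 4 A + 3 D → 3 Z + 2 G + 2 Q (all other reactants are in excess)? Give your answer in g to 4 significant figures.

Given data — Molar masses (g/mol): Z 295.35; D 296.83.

15390 g

n(Z) = 15310 / 295.35 = 51.84 mol
n(D) = (3/3) × 51.84 = 51.84 mol
mass = 51.84 × 296.83 = 15390 g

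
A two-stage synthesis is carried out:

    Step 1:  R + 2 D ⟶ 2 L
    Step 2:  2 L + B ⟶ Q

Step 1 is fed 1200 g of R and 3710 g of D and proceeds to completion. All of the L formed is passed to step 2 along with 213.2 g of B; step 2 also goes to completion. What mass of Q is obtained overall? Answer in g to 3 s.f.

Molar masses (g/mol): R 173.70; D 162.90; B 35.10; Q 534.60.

Step 1:
n(R) = 1200 / 173.70 = 6.908 mol
n(D) = 3710 / 162.90 = 22.77 mol
n/ν for R = 6.908/1 = 6.908
n/ν for D = 22.77/2 = 11.39
Smallest n/ν is R → limiting reagent.
n(L) produced = (2/1) × 6.908 = 13.82 mol
Step 2:
n(L) available = 13.82 mol
n(B) = 213.2 / 35.10 = 6.074 mol
n/ν for L = 13.82/2 = 6.910
n/ν for B = 6.074/1 = 6.074
Smallest n/ν is B → limiting reagent.
n(Q) = (1/1) × 6.074 = 6.074 mol
mass = 6.074 × 534.60 = 3247 g

3250 g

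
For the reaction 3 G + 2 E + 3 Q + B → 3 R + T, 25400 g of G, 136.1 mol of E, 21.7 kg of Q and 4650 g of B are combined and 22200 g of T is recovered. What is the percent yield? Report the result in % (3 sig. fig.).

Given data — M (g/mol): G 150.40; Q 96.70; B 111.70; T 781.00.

68.3 %

n(G) = 25400 / 150.40 = 168.9 mol
n(E) = 136.1 mol
n(Q) = 21.70×1000 / 96.70 = 224.4 mol
n(B) = 4650 / 111.70 = 41.63 mol
n/ν → G: 56.30, E: 68.05, Q: 74.80, B: 41.63; B is limiting.
theoretical n(T) = (1/1) × 41.63 = 41.63 mol → 32510 g
% yield = 22200 / 32510 × 100 = 68.29 %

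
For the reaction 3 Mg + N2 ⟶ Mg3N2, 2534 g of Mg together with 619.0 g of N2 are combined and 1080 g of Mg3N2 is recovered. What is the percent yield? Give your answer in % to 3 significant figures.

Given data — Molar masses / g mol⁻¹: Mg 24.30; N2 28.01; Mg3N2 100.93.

n(Mg) = 2534 / 24.30 = 104.3 mol
n(N2) = 619.0 / 28.01 = 22.10 mol
n/ν for Mg = 104.3/3 = 34.77
n/ν for N2 = 22.10/1 = 22.10
Smallest n/ν is N2 → limiting reagent.
theoretical n(Mg3N2) = (1/1) × 22.10 = 22.10 mol → 2231 g
% yield = 1080 / 2231 × 100 = 48.41 %

48.4 %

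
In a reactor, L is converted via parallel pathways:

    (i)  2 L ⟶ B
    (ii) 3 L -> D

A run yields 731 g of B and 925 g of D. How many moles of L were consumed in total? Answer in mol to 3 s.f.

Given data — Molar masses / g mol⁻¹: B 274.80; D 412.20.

12.1 mol

n(B) = 731 / 274.80 = 2.660 mol
n(D) = 925 / 412.20 = 2.244 mol
n(L) via (i) = (2/1)×2.660 = 5.320 mol
n(L) via (ii) = (3/1)×2.244 = 6.732 mol
total n(L) = 5.320 + 6.732 = 12.05 mol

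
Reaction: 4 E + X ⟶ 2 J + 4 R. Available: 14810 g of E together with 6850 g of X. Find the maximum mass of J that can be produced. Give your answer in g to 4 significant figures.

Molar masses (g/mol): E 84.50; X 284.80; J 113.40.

5455 g

n(E) = 14810 / 84.50 = 175.3 mol
n(X) = 6850 / 284.80 = 24.05 mol
n/ν for E = 175.3/4 = 43.83
n/ν for X = 24.05/1 = 24.05
Smallest n/ν is X → limiting reagent.
n(J) = (2/1) × 24.05 = 48.10 mol
mass = 48.10 × 113.40 = 5455 g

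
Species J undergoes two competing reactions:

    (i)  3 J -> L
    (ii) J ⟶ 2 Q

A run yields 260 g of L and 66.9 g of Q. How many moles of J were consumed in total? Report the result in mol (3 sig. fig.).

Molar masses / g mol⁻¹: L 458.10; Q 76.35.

n(L) = 260 / 458.10 = 0.5676 mol
n(Q) = 66.9 / 76.35 = 0.8762 mol
n(J) via (i) = (3/1)×0.5676 = 1.703 mol
n(J) via (ii) = (1/2)×0.8762 = 0.4381 mol
total n(J) = 1.703 + 0.4381 = 2.141 mol

2.14 mol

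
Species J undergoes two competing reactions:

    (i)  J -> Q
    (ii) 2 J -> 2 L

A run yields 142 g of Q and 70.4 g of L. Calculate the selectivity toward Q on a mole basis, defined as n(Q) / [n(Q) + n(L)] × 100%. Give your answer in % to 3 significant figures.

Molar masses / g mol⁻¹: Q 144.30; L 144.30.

66.9 %

n(Q) = 142 / 144.30 = 0.9841 mol
n(L) = 70.4 / 144.30 = 0.4879 mol
selectivity = 0.9841/(0.9841+0.4879) × 100 = 66.85 %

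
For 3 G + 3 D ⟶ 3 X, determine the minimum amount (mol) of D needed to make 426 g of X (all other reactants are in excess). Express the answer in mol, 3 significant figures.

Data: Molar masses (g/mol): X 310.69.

n(X) = 426 / 310.69 = 1.371 mol
n(D) = (3/3) × 1.371 = 1.371 mol

1.37 mol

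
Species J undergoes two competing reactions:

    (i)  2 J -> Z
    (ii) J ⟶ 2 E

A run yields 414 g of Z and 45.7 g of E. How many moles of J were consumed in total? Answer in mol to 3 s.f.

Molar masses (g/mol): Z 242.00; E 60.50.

n(Z) = 414 / 242.00 = 1.711 mol
n(E) = 45.7 / 60.50 = 0.7554 mol
n(J) via (i) = (2/1)×1.711 = 3.422 mol
n(J) via (ii) = (1/2)×0.7554 = 0.3777 mol
total n(J) = 3.422 + 0.3777 = 3.800 mol

3.80 mol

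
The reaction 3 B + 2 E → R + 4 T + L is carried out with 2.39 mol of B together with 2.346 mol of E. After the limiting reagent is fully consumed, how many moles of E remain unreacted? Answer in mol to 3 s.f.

n(B) = 2.390 mol
n(E) = 2.346 mol
n/ν for B = 2.390/3 = 0.7967
n/ν for E = 2.346/2 = 1.173
Smallest n/ν is B → limiting reagent.
E consumed = (2/3) × 2.390 = 1.593 mol
E remaining = 2.346 − 1.593 = 0.7530 mol

0.753 mol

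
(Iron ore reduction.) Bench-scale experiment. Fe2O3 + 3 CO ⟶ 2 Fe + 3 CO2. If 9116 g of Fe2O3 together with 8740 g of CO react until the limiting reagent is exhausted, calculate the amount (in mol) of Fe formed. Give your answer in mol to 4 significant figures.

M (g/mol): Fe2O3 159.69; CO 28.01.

114.2 mol

n(Fe2O3) = 9116 / 159.69 = 57.09 mol
n(CO) = 8740 / 28.01 = 312.0 mol
n/ν for Fe2O3 = 57.09/1 = 57.09
n/ν for CO = 312.0/3 = 104.0
Smallest n/ν is Fe2O3 → limiting reagent.
n(Fe) = (2/1) × 57.09 = 114.2 mol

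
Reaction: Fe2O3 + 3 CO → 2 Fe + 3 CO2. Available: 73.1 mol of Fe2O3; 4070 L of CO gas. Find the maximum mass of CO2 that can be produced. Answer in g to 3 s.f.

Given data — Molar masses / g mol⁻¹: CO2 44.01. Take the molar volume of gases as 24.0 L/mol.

n(Fe2O3) = 73.10 mol
n(CO) = 4070 / 24.0 = 169.6 mol
n/ν → Fe2O3: 73.10, CO: 56.53; CO is limiting.
n(CO2) = (3/3) × 169.6 = 169.6 mol
mass = 169.6 × 44.01 = 7464 g

7460 g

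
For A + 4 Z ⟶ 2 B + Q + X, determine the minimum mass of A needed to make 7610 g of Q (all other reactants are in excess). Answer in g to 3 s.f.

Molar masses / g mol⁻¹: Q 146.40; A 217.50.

11300 g

n(Q) = 7610 / 146.40 = 51.98 mol
n(A) = (1/1) × 51.98 = 51.98 mol
mass = 51.98 × 217.50 = 11310 g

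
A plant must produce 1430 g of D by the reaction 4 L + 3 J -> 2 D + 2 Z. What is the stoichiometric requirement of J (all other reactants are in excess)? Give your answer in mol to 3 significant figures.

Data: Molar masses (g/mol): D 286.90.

n(D) = 1430 / 286.90 = 4.984 mol
n(J) = (3/2) × 4.984 = 7.476 mol

7.48 mol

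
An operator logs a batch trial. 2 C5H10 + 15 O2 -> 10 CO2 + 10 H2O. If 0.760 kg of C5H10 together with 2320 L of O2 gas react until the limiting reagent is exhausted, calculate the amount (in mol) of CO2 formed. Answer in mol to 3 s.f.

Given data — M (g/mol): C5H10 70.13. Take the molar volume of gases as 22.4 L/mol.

54.2 mol

n(C5H10) = 0.7600×1000 / 70.13 = 10.84 mol
n(O2) = 2320 / 22.4 = 103.6 mol
n/ν for C5H10 = 10.84/2 = 5.420
n/ν for O2 = 103.6/15 = 6.907
Smallest n/ν is C5H10 → limiting reagent.
n(CO2) = (10/2) × 10.84 = 54.20 mol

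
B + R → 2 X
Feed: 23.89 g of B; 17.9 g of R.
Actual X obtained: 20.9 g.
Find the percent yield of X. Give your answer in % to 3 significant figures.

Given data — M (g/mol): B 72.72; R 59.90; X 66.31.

n(B) = 23.89 / 72.72 = 0.3285 mol
n(R) = 17.90 / 59.90 = 0.2988 mol
n/ν for B = 0.3285/1 = 0.3285
n/ν for R = 0.2988/1 = 0.2988
Smallest n/ν is R → limiting reagent.
theoretical n(X) = (2/1) × 0.2988 = 0.5976 mol → 39.63 g
% yield = 20.9 / 39.63 × 100 = 52.74 %

52.7 %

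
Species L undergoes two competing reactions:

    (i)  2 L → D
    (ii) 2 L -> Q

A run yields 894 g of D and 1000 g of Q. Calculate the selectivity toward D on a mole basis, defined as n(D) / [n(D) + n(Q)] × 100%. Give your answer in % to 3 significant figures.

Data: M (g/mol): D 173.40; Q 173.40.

n(D) = 894 / 173.40 = 5.156 mol
n(Q) = 1000 / 173.40 = 5.767 mol
selectivity = 5.156/(5.156+5.767) × 100 = 47.20 %

47.2 %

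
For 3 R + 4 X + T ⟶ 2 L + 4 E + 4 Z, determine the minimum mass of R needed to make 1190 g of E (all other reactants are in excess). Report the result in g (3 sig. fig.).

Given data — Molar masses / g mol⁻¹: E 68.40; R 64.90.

n(E) = 1190 / 68.40 = 17.40 mol
n(R) = (3/4) × 17.40 = 13.05 mol
mass = 13.05 × 64.90 = 846.9 g

847 g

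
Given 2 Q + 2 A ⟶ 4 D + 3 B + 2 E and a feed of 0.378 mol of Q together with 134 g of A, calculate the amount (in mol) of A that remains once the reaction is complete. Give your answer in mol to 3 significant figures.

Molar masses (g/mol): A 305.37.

n(Q) = 0.3780 mol
n(A) = 134.0 / 305.37 = 0.4388 mol
n/ν → Q: 0.1890, A: 0.2194; Q is limiting.
A consumed = (2/2) × 0.3780 = 0.3780 mol
A remaining = 0.4388 − 0.3780 = 0.06080 mol

0.0608 mol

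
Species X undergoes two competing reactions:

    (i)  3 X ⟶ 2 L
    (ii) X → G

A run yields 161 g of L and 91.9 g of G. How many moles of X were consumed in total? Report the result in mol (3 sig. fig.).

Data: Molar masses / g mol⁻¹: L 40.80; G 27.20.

n(L) = 161 / 40.80 = 3.946 mol
n(G) = 91.9 / 27.20 = 3.379 mol
n(X) via (i) = (3/2)×3.946 = 5.919 mol
n(X) via (ii) = (1/1)×3.379 = 3.379 mol
total n(X) = 5.919 + 3.379 = 9.298 mol

9.30 mol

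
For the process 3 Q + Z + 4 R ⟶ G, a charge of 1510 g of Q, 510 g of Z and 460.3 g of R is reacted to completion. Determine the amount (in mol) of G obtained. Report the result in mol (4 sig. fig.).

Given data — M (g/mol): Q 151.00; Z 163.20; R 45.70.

2.518 mol

n(Q) = 1510 / 151.00 = 10.00 mol
n(Z) = 510.0 / 163.20 = 3.125 mol
n(R) = 460.3 / 45.70 = 10.07 mol
n/ν for Q = 10.00/3 = 3.333
n/ν for Z = 3.125/1 = 3.125
n/ν for R = 10.07/4 = 2.518
Smallest n/ν is R → limiting reagent.
n(G) = (1/4) × 10.07 = 2.518 mol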